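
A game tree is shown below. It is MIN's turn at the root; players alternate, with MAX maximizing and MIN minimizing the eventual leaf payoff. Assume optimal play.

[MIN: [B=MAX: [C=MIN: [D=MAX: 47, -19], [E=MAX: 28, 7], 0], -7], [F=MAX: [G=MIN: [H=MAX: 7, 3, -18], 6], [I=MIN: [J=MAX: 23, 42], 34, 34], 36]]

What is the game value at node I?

J: max(23, 42) = 42
I: min(42, 34, 34) = 34

34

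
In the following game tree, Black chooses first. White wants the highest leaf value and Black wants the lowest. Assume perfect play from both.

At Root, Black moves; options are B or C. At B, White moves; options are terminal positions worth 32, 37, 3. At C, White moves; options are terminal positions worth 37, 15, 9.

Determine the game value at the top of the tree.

37

B (White): max(32, 37, 3) = 37
C (White): max(37, 15, 9) = 37
Root (Black): min(37, 37) = 37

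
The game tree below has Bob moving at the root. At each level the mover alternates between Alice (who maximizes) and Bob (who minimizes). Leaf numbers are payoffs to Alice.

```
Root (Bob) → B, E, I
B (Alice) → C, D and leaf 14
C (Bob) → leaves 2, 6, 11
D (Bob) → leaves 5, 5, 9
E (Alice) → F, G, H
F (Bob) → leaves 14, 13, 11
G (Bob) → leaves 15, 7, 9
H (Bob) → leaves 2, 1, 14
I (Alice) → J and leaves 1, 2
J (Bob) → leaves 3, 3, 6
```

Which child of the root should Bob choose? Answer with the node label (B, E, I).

C (Bob): min(2, 6, 11) = 2
D (Bob): min(5, 5, 9) = 5
B (Alice): max(2, 5, 14) = 14
F (Bob): min(14, 13, 11) = 11
G (Bob): min(15, 7, 9) = 7
H (Bob): min(2, 1, 14) = 1
E (Alice): max(11, 7, 1) = 11
J (Bob): min(3, 3, 6) = 3
I (Alice): max(3, 1, 2) = 3
Root (Bob): min(14, 11, 3) = 3
Bob picks the child with the lowest value: I (value 3).

I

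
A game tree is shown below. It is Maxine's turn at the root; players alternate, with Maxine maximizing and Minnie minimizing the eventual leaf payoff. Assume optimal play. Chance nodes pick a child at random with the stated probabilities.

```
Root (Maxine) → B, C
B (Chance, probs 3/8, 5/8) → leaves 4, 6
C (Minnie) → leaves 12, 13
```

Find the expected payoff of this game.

12

B (Chance): 3/8·4 + 5/8·6 = 5.25
C (Minnie): min(12, 13) = 12
Root (Maxine): max(5.25, 12) = 12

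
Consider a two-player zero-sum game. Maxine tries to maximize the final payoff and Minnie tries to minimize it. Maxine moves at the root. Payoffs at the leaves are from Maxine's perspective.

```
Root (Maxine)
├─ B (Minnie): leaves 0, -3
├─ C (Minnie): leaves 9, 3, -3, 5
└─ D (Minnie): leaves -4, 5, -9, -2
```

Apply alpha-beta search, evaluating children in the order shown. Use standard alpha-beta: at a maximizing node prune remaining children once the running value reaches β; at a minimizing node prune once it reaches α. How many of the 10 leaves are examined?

B [α=-∞,β=+∞]: v=-3
C [α=-3,β=+∞]: v=-3 after child 3 ≤ α → α-cutoff, skip 1
D [α=-3,β=+∞]: v=-4 after child 1 ≤ α → α-cutoff, skip 3
Root [α=-∞,β=+∞]: v=-3
Leaves evaluated: 6 of 10.

6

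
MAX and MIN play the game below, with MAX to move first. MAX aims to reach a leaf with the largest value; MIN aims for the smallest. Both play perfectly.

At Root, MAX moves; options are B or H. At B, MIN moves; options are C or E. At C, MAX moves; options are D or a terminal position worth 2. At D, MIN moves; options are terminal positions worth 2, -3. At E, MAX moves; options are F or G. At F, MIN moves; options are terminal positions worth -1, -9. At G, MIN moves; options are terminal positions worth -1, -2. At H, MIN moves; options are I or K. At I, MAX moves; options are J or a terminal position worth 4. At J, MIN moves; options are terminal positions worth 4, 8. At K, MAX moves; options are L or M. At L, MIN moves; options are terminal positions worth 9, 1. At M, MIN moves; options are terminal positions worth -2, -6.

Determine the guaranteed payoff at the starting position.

1

D (MIN): min(2, -3) = -3
C (MAX): max(-3, 2) = 2
F (MIN): min(-1, -9) = -9
G (MIN): min(-1, -2) = -2
E (MAX): max(-9, -2) = -2
B (MIN): min(2, -2) = -2
J (MIN): min(4, 8) = 4
I (MAX): max(4, 4) = 4
L (MIN): min(9, 1) = 1
M (MIN): min(-2, -6) = -6
K (MAX): max(1, -6) = 1
H (MIN): min(4, 1) = 1
Root (MAX): max(-2, 1) = 1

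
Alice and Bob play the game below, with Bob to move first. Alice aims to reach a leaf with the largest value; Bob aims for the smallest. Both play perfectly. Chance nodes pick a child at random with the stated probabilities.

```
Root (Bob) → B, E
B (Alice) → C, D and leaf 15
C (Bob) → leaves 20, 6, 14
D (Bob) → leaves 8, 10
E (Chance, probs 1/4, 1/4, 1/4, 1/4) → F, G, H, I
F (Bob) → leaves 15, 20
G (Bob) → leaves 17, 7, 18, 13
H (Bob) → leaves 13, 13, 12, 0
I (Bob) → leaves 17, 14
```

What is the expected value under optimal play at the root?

9

C (Bob): min(20, 6, 14) = 6
D (Bob): min(8, 10) = 8
B (Alice): max(6, 8, 15) = 15
F (Bob): min(15, 20) = 15
G (Bob): min(17, 7, 18, 13) = 7
H (Bob): min(13, 13, 12, 0) = 0
I (Bob): min(17, 14) = 14
E (Chance): 1/4·15 + 1/4·7 + 1/4·0 + 1/4·14 = 9
Root (Bob): min(15, 9) = 9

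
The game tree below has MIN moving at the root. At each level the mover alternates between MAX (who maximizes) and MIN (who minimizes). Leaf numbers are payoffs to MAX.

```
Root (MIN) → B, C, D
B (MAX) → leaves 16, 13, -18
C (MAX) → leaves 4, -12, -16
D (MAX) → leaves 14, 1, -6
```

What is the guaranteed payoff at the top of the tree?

B (MAX): max(16, 13, -18) = 16
C (MAX): max(4, -12, -16) = 4
D (MAX): max(14, 1, -6) = 14
Root (MIN): min(16, 4, 14) = 4

4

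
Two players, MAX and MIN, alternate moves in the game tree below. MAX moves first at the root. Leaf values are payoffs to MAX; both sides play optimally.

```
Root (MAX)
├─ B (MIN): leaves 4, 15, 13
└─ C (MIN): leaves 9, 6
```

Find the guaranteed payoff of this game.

6

B (MIN): min(4, 15, 13) = 4
C (MIN): min(9, 6) = 6
Root (MAX): max(4, 6) = 6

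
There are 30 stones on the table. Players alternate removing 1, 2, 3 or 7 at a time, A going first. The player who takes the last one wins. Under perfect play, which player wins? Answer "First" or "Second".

First

Compute winning (W) and losing (L) positions by backward induction:
i:   0  1  2  3  4  5  6  7  8  9 10 11 12 13 14 15 16 17 18 19 20 21 22 23 24 25 26 27 28 29 30
     L  W  W  W  L  W  W  W  L  W  W  W  L  W  W  W  L  W  W  W  L  W  W  W  L  W  W  W  L  W  W
Position 30 is W, so the first player wins.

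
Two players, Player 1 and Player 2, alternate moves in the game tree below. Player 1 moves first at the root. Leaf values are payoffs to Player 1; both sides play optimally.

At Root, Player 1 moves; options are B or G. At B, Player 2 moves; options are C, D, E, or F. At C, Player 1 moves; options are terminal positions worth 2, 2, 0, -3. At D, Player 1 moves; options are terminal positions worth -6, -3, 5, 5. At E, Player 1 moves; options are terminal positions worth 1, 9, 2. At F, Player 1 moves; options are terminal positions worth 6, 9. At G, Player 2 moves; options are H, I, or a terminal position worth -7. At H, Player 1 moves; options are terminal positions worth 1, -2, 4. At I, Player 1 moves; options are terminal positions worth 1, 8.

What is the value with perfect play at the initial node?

2

C (Player 1): max(2, 2, 0, -3) = 2
D (Player 1): max(-6, -3, 5, 5) = 5
E (Player 1): max(1, 9, 2) = 9
F (Player 1): max(6, 9) = 9
B (Player 2): min(2, 5, 9, 9) = 2
H (Player 1): max(1, -2, 4) = 4
I (Player 1): max(1, 8) = 8
G (Player 2): min(4, 8, -7) = -7
Root (Player 1): max(2, -7) = 2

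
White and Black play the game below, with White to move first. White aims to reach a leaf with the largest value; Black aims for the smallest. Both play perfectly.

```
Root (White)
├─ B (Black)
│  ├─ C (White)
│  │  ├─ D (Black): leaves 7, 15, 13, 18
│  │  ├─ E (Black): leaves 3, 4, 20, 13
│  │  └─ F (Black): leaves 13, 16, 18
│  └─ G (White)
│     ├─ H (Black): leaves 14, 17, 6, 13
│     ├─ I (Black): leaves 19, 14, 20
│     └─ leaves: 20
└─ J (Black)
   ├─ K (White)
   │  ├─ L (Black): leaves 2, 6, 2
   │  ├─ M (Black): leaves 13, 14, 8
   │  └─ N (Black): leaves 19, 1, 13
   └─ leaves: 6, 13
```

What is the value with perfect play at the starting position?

D (Black): min(7, 15, 13, 18) = 7
E (Black): min(3, 4, 20, 13) = 3
F (Black): min(13, 16, 18) = 13
C (White): max(7, 3, 13) = 13
H (Black): min(14, 17, 6, 13) = 6
I (Black): min(19, 14, 20) = 14
G (White): max(6, 14, 20) = 20
B (Black): min(13, 20) = 13
L (Black): min(2, 6, 2) = 2
M (Black): min(13, 14, 8) = 8
N (Black): min(19, 1, 13) = 1
K (White): max(2, 8, 1) = 8
J (Black): min(8, 6, 13) = 6
Root (White): max(13, 6) = 13

13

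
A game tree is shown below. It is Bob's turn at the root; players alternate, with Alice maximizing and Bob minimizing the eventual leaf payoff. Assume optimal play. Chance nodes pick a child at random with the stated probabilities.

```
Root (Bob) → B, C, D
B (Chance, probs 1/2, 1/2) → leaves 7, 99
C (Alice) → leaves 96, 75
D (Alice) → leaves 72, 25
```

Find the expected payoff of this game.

53

B (Chance): 1/2·7 + 1/2·99 = 53
C (Alice): max(96, 75) = 96
D (Alice): max(72, 25) = 72
Root (Bob): min(53, 96, 72) = 53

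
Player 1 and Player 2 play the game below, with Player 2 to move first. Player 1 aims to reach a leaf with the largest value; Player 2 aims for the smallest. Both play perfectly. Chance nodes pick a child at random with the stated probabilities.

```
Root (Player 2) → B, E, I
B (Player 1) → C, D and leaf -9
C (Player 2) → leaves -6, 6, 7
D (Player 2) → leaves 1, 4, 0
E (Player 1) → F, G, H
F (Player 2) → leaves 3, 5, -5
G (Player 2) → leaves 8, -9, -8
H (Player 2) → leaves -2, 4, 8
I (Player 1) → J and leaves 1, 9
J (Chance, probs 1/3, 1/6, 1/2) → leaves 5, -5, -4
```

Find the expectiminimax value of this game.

C (Player 2): min(-6, 6, 7) = -6
D (Player 2): min(1, 4, 0) = 0
B (Player 1): max(-6, 0, -9) = 0
F (Player 2): min(3, 5, -5) = -5
G (Player 2): min(8, -9, -8) = -9
H (Player 2): min(-2, 4, 8) = -2
E (Player 1): max(-5, -9, -2) = -2
J (Chance): 1/3·5 + 1/6·-5 + 1/2·-4 = -1.17
I (Player 1): max(-1.17, 1, 9) = 9
Root (Player 2): min(0, -2, 9) = -2

-2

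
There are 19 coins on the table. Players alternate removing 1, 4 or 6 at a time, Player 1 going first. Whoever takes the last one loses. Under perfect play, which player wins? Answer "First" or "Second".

First

Positions where the player to move wins (W) vs loses (L):
i:   0  1  2  3  4  5  6  7  8  9 10 11 12 13 14 15 16 17 18 19
     W  L  W  L  W  W  L  W  L  W  W  L  W  L  W  W  L  W  L  W
Position 19 is W, so the first player wins.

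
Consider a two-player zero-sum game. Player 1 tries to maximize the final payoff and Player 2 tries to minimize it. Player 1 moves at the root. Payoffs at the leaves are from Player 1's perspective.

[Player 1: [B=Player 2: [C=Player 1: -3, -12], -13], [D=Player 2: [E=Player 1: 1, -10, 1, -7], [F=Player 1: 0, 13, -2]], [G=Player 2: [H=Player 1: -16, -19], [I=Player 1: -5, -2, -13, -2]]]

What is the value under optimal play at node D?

E: max(1, -10, 1, -7) = 1
F: max(0, 13, -2) = 13
D: min(1, 13) = 1

1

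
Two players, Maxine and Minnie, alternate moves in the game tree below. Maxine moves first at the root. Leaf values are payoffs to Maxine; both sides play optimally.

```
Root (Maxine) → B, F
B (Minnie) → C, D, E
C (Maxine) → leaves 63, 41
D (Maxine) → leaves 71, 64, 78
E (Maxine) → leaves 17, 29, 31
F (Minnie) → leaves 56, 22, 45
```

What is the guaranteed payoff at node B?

31

C: max(63, 41) = 63
D: max(71, 64, 78) = 78
E: max(17, 29, 31) = 31
B: min(63, 78, 31) = 31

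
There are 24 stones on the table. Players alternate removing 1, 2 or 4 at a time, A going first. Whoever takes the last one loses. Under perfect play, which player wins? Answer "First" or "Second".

First

Compute winning (W) and losing (L) positions by backward induction:
i:   0  1  2  3  4  5  6  7  8  9 10 11 12 13 14 15 16 17 18 19 20 21 22 23 24
     W  L  W  W  L  W  W  L  W  W  L  W  W  L  W  W  L  W  W  L  W  W  L  W  W
Position 24 is W, so the first player wins.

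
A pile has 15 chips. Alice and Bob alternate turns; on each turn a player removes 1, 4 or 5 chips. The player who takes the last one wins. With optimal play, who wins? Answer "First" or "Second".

First

W/L table (W = player to move can force a win):
i:   0  1  2  3  4  5  6  7  8  9 10 11 12 13 14 15
     L  W  L  W  W  W  W  W  L  W  L  W  W  W  W  W
Position 15 is W, so the first player wins.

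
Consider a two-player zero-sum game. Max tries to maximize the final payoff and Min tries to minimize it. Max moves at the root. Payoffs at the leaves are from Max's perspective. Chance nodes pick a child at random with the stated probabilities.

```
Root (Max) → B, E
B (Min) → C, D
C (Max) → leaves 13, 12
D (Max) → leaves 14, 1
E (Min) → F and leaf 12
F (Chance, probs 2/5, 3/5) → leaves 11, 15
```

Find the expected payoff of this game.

C (Max): max(13, 12) = 13
D (Max): max(14, 1) = 14
B (Min): min(13, 14) = 13
F (Chance): 2/5·11 + 3/5·15 = 13.4
E (Min): min(13.4, 12) = 12
Root (Max): max(13, 12) = 13

13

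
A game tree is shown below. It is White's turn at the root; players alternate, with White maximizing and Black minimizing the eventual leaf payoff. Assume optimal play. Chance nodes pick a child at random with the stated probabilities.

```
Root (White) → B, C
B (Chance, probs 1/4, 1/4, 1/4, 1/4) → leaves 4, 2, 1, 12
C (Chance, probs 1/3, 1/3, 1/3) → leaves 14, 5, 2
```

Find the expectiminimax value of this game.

B (Chance): 1/4·4 + 1/4·2 + 1/4·1 + 1/4·12 = 4.75
C (Chance): 1/3·14 + 1/3·5 + 1/3·2 = 7
Root (White): max(4.75, 7) = 7

7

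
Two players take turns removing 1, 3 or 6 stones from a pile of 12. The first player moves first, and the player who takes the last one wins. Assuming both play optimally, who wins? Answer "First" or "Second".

Positions where the player to move wins (W) vs loses (L):
i:   0  1  2  3  4  5  6  7  8  9 10 11 12
     L  W  L  W  L  W  W  W  W  L  W  L  W
Position 12 is W, so the first player wins.

First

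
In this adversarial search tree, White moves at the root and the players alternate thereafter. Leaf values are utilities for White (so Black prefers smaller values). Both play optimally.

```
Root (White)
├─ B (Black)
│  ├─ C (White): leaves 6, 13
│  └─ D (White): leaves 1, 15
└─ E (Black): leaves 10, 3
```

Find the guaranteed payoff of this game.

13

C (White): max(6, 13) = 13
D (White): max(1, 15) = 15
B (Black): min(13, 15) = 13
E (Black): min(10, 3) = 3
Root (White): max(13, 3) = 13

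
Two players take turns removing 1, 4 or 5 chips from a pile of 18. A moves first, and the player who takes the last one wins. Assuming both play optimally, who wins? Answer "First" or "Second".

Second

W/L table (W = player to move can force a win):
i:   0  1  2  3  4  5  6  7  8  9 10 11 12 13 14 15 16 17 18
     L  W  L  W  W  W  W  W  L  W  L  W  W  W  W  W  L  W  L
Position 18 is L, so the second player wins.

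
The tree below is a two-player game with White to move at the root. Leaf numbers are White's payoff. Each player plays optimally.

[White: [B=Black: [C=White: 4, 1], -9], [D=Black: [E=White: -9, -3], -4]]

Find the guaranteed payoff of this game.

-4

C (White): max(4, 1) = 4
B (Black): min(4, -9) = -9
E (White): max(-9, -3) = -3
D (Black): min(-3, -4) = -4
Root (White): max(-9, -4) = -4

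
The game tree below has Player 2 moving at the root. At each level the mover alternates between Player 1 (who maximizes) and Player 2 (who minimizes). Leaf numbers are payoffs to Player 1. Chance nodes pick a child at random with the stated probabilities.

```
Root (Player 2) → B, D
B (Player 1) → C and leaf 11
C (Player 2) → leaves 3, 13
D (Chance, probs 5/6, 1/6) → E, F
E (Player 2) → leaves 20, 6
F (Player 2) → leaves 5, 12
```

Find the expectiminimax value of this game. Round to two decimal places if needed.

5.83

C (Player 2): min(3, 13) = 3
B (Player 1): max(3, 11) = 11
E (Player 2): min(20, 6) = 6
F (Player 2): min(5, 12) = 5
D (Chance): 5/6·6 + 1/6·5 = 5.83
Root (Player 2): min(11, 5.83) = 5.83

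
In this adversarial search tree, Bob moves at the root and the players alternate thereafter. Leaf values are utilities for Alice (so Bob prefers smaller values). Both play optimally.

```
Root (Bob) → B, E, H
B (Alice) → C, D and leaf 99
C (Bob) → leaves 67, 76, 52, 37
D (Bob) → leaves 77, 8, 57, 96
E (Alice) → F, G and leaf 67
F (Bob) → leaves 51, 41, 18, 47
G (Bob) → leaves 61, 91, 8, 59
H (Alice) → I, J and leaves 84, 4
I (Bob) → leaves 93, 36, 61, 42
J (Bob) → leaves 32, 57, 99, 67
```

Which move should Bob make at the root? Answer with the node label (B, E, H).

C (Bob): min(67, 76, 52, 37) = 37
D (Bob): min(77, 8, 57, 96) = 8
B (Alice): max(37, 8, 99) = 99
F (Bob): min(51, 41, 18, 47) = 18
G (Bob): min(61, 91, 8, 59) = 8
E (Alice): max(18, 8, 67) = 67
I (Bob): min(93, 36, 61, 42) = 36
J (Bob): min(32, 57, 99, 67) = 32
H (Alice): max(36, 32, 84, 4) = 84
Root (Bob): min(99, 67, 84) = 67
Bob picks the child with the lowest value: E (value 67).

E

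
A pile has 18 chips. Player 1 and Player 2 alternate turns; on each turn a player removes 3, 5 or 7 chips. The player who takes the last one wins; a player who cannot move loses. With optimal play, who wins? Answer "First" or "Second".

Positions where the player to move wins (W) vs loses (L):
i:   0  1  2  3  4  5  6  7  8  9 10 11 12 13 14 15 16 17 18
     L  L  L  W  W  W  W  W  W  W  L  L  L  W  W  W  W  W  W
Position 18 is W, so the first player wins.

First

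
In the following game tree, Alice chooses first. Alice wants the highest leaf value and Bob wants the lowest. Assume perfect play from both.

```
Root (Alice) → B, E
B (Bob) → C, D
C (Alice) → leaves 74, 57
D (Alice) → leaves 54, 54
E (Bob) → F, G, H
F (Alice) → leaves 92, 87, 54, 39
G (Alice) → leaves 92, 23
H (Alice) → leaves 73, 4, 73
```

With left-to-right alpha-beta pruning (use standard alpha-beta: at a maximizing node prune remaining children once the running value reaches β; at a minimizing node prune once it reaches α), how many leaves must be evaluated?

12

C [α=-∞,β=+∞]: v=74
D [α=-∞,β=74]: v=54
B [α=-∞,β=+∞]: v=54
F [α=54,β=+∞]: v=92
G [α=54,β=92]: v=92 after child 1 ≥ β → β-cutoff, skip 1
H [α=54,β=92]: v=73
E [α=54,β=+∞]: v=73
Root [α=-∞,β=+∞]: v=73
Leaves evaluated: 12 of 13.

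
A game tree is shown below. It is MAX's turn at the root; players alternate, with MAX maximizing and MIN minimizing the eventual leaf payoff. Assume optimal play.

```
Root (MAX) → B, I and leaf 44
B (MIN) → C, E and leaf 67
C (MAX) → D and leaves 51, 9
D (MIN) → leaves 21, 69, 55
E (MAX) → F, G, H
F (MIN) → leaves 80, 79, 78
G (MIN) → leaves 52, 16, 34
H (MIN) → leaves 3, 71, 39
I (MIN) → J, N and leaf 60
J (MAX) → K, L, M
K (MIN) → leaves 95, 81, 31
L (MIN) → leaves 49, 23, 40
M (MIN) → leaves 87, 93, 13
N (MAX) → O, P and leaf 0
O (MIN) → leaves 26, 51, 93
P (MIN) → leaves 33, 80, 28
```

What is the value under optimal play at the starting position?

D (MIN): min(21, 69, 55) = 21
C (MAX): max(21, 51, 9) = 51
F (MIN): min(80, 79, 78) = 78
G (MIN): min(52, 16, 34) = 16
H (MIN): min(3, 71, 39) = 3
E (MAX): max(78, 16, 3) = 78
B (MIN): min(51, 78, 67) = 51
K (MIN): min(95, 81, 31) = 31
L (MIN): min(49, 23, 40) = 23
M (MIN): min(87, 93, 13) = 13
J (MAX): max(31, 23, 13) = 31
O (MIN): min(26, 51, 93) = 26
P (MIN): min(33, 80, 28) = 28
N (MAX): max(26, 28, 0) = 28
I (MIN): min(31, 28, 60) = 28
Root (MAX): max(51, 28, 44) = 51

51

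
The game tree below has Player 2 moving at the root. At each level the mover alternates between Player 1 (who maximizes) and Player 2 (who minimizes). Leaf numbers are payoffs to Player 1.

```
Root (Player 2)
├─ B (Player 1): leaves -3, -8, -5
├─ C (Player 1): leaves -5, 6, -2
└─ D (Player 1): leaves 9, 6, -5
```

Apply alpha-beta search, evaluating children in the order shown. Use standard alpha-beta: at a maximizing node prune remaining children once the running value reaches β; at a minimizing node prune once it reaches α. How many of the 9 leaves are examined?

6

B [α=-∞,β=+∞]: v=-3
C [α=-∞,β=-3]: v=6 after child 2 ≥ β → β-cutoff, skip 1
D [α=-∞,β=-3]: v=9 after child 1 ≥ β → β-cutoff, skip 2
Root [α=-∞,β=+∞]: v=-3
Leaves evaluated: 6 of 9.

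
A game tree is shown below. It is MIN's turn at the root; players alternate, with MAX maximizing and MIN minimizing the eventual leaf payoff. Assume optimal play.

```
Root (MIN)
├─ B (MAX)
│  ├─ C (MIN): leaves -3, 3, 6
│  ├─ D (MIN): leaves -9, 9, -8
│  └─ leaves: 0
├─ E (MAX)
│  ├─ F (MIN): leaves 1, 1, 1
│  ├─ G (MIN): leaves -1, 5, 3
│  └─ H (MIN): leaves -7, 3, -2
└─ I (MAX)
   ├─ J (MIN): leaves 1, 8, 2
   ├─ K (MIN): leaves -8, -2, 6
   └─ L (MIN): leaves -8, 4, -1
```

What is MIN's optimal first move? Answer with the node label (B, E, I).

C (MIN): min(-3, 3, 6) = -3
D (MIN): min(-9, 9, -8) = -9
B (MAX): max(-3, -9, 0) = 0
F (MIN): min(1, 1, 1) = 1
G (MIN): min(-1, 5, 3) = -1
H (MIN): min(-7, 3, -2) = -7
E (MAX): max(1, -1, -7) = 1
J (MIN): min(1, 8, 2) = 1
K (MIN): min(-8, -2, 6) = -8
L (MIN): min(-8, 4, -1) = -8
I (MAX): max(1, -8, -8) = 1
Root (MIN): min(0, 1, 1) = 0
MIN picks the child with the lowest value: B (value 0).

B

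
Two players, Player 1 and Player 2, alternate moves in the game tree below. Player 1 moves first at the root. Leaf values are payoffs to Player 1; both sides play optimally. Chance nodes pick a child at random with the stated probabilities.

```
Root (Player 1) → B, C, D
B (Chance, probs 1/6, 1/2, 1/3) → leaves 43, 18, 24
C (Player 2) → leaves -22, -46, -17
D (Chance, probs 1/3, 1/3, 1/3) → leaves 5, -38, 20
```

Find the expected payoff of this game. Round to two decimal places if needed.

24.17

B (Chance): 1/6·43 + 1/2·18 + 1/3·24 = 24.17
C (Player 2): min(-22, -46, -17) = -46
D (Chance): 1/3·5 + 1/3·-38 + 1/3·20 = -4.33
Root (Player 1): max(24.17, -46, -4.33) = 24.17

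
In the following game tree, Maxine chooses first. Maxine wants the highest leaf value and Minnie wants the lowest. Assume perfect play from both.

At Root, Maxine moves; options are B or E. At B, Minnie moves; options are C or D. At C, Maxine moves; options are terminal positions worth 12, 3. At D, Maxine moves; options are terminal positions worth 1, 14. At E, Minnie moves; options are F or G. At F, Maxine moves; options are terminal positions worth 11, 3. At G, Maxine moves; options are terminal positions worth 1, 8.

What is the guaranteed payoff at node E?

8

F: max(11, 3) = 11
G: max(1, 8) = 8
E: min(11, 8) = 8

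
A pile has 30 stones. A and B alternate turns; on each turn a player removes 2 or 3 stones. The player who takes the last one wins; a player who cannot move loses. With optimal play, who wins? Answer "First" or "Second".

Second

W/L table (W = player to move can force a win):
i:   0  1  2  3  4  5  6  7  8  9 10 11 12 13 14 15 16 17 18 19 20 21 22 23 24 25 26 27 28 29 30
     L  L  W  W  W  L  L  W  W  W  L  L  W  W  W  L  L  W  W  W  L  L  W  W  W  L  L  W  W  W  L
Position 30 is L, so the second player wins.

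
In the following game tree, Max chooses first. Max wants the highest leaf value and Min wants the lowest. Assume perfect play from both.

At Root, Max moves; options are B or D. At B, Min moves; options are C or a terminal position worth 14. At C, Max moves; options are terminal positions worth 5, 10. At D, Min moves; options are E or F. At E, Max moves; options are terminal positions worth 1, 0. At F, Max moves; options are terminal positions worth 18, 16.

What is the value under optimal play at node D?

E: max(1, 0) = 1
F: max(18, 16) = 18
D: min(1, 18) = 1

1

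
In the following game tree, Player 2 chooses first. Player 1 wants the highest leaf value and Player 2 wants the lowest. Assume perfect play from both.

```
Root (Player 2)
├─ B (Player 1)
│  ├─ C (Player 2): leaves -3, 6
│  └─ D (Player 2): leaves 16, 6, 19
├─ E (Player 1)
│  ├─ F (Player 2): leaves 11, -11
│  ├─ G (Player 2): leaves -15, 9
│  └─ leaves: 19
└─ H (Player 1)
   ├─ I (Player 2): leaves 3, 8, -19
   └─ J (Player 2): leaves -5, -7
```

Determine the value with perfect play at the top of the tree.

-7

C (Player 2): min(-3, 6) = -3
D (Player 2): min(16, 6, 19) = 6
B (Player 1): max(-3, 6) = 6
F (Player 2): min(11, -11) = -11
G (Player 2): min(-15, 9) = -15
E (Player 1): max(-11, -15, 19) = 19
I (Player 2): min(3, 8, -19) = -19
J (Player 2): min(-5, -7) = -7
H (Player 1): max(-19, -7) = -7
Root (Player 2): min(6, 19, -7) = -7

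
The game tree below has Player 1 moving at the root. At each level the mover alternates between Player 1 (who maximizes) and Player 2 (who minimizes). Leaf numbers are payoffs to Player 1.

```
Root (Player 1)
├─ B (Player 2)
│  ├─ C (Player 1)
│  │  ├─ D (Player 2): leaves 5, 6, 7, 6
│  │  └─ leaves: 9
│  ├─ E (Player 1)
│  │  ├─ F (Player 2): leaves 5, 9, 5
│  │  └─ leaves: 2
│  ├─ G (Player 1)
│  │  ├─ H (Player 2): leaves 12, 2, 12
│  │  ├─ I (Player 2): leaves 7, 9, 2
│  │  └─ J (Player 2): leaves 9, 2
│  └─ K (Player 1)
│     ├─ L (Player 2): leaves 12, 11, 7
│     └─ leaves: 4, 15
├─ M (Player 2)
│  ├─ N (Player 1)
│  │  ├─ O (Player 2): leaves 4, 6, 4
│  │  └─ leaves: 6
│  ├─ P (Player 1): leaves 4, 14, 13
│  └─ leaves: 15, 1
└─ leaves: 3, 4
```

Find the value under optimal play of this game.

4

D (Player 2): min(5, 6, 7, 6) = 5
C (Player 1): max(5, 9) = 9
F (Player 2): min(5, 9, 5) = 5
E (Player 1): max(5, 2) = 5
H (Player 2): min(12, 2, 12) = 2
I (Player 2): min(7, 9, 2) = 2
J (Player 2): min(9, 2) = 2
G (Player 1): max(2, 2, 2) = 2
L (Player 2): min(12, 11, 7) = 7
K (Player 1): max(7, 4, 15) = 15
B (Player 2): min(9, 5, 2, 15) = 2
O (Player 2): min(4, 6, 4) = 4
N (Player 1): max(4, 6) = 6
P (Player 1): max(4, 14, 13) = 14
M (Player 2): min(6, 14, 15, 1) = 1
Root (Player 1): max(2, 1, 3, 4) = 4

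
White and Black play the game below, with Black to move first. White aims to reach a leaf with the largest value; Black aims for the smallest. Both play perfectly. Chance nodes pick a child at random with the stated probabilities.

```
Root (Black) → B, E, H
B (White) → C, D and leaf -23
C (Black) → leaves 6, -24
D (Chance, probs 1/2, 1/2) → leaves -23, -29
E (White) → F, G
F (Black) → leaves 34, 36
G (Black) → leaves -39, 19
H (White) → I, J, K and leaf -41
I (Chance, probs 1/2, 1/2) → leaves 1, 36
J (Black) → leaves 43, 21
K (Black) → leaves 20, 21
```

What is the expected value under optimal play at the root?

C (Black): min(6, -24) = -24
D (Chance): 1/2·-23 + 1/2·-29 = -26
B (White): max(-24, -26, -23) = -23
F (Black): min(34, 36) = 34
G (Black): min(-39, 19) = -39
E (White): max(34, -39) = 34
I (Chance): 1/2·1 + 1/2·36 = 18.5
J (Black): min(43, 21) = 21
K (Black): min(20, 21) = 20
H (White): max(18.5, 21, 20, -41) = 21
Root (Black): min(-23, 34, 21) = -23

-23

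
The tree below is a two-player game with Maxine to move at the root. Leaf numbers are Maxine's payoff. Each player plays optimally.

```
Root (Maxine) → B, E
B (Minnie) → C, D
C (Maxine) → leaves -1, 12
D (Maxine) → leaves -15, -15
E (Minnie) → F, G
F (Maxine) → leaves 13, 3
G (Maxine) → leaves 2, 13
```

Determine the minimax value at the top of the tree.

C (Maxine): max(-1, 12) = 12
D (Maxine): max(-15, -15) = -15
B (Minnie): min(12, -15) = -15
F (Maxine): max(13, 3) = 13
G (Maxine): max(2, 13) = 13
E (Minnie): min(13, 13) = 13
Root (Maxine): max(-15, 13) = 13

13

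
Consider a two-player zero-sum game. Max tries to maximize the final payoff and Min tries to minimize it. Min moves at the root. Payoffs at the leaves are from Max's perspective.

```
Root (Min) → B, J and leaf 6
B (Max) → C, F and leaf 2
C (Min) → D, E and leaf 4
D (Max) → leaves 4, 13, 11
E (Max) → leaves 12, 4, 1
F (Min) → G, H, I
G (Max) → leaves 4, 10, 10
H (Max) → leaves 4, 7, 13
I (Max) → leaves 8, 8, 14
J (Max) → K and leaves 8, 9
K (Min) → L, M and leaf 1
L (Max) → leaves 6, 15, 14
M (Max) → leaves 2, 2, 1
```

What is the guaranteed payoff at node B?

10

D: max(4, 13, 11) = 13
E: max(12, 4, 1) = 12
C: min(13, 12, 4) = 4
G: max(4, 10, 10) = 10
H: max(4, 7, 13) = 13
I: max(8, 8, 14) = 14
F: min(10, 13, 14) = 10
B: max(4, 10, 2) = 10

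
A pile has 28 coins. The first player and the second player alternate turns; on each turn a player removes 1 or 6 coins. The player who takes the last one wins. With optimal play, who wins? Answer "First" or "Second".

W/L table (W = player to move can force a win):
i:   0  1  2  3  4  5  6  7  8  9 10 11 12 13 14 15 16 17 18 19 20 21 22 23 24 25 26 27 28
     L  W  L  W  L  W  W  L  W  L  W  L  W  W  L  W  L  W  L  W  W  L  W  L  W  L  W  W  L
Position 28 is L, so the second player wins.

Second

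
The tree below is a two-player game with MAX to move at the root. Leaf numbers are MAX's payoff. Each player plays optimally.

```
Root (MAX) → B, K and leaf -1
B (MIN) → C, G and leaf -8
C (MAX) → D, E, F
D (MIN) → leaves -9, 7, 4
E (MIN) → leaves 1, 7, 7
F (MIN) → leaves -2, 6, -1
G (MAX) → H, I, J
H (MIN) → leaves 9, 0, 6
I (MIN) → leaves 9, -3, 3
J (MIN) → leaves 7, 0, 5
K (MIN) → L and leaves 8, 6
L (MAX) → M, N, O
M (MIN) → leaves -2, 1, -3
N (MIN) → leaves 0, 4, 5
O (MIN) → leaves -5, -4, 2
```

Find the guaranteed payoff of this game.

D (MIN): min(-9, 7, 4) = -9
E (MIN): min(1, 7, 7) = 1
F (MIN): min(-2, 6, -1) = -2
C (MAX): max(-9, 1, -2) = 1
H (MIN): min(9, 0, 6) = 0
I (MIN): min(9, -3, 3) = -3
J (MIN): min(7, 0, 5) = 0
G (MAX): max(0, -3, 0) = 0
B (MIN): min(1, 0, -8) = -8
M (MIN): min(-2, 1, -3) = -3
N (MIN): min(0, 4, 5) = 0
O (MIN): min(-5, -4, 2) = -5
L (MAX): max(-3, 0, -5) = 0
K (MIN): min(0, 8, 6) = 0
Root (MAX): max(-8, 0, -1) = 0

0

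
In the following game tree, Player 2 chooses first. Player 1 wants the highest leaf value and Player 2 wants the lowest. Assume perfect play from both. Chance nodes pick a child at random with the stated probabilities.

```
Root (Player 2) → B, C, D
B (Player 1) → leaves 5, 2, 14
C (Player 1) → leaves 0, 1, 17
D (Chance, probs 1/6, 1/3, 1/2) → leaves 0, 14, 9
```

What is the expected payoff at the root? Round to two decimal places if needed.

9.17

B (Player 1): max(5, 2, 14) = 14
C (Player 1): max(0, 1, 17) = 17
D (Chance): 1/6·0 + 1/3·14 + 1/2·9 = 9.17
Root (Player 2): min(14, 17, 9.17) = 9.17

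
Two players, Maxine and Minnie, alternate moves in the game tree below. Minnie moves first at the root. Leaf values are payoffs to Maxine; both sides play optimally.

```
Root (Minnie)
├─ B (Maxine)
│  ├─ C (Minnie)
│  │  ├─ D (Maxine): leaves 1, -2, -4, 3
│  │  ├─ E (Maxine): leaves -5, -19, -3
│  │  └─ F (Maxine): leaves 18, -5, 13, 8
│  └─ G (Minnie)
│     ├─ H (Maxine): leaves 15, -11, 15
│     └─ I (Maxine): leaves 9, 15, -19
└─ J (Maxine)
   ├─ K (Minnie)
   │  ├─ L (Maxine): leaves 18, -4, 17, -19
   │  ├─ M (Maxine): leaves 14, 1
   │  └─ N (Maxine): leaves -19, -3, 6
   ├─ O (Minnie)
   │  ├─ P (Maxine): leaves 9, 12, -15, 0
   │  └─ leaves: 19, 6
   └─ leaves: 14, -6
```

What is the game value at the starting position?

14

D (Maxine): max(1, -2, -4, 3) = 3
E (Maxine): max(-5, -19, -3) = -3
F (Maxine): max(18, -5, 13, 8) = 18
C (Minnie): min(3, -3, 18) = -3
H (Maxine): max(15, -11, 15) = 15
I (Maxine): max(9, 15, -19) = 15
G (Minnie): min(15, 15) = 15
B (Maxine): max(-3, 15) = 15
L (Maxine): max(18, -4, 17, -19) = 18
M (Maxine): max(14, 1) = 14
N (Maxine): max(-19, -3, 6) = 6
K (Minnie): min(18, 14, 6) = 6
P (Maxine): max(9, 12, -15, 0) = 12
O (Minnie): min(12, 19, 6) = 6
J (Maxine): max(6, 6, 14, -6) = 14
Root (Minnie): min(15, 14) = 14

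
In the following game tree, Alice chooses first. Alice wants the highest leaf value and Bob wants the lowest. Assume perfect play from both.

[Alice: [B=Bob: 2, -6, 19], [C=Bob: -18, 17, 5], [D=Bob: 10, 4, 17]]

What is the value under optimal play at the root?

4

B (Bob): min(2, -6, 19) = -6
C (Bob): min(-18, 17, 5) = -18
D (Bob): min(10, 4, 17) = 4
Root (Alice): max(-6, -18, 4) = 4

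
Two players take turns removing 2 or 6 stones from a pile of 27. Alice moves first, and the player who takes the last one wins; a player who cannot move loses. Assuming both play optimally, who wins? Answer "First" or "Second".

Positions where the player to move wins (W) vs loses (L):
i:   0  1  2  3  4  5  6  7  8  9 10 11 12 13 14 15 16 17 18 19 20 21 22 23 24 25 26 27
     L  L  W  W  L  L  W  W  L  L  W  W  L  L  W  W  L  L  W  W  L  L  W  W  L  L  W  W
Position 27 is W, so the first player wins.

First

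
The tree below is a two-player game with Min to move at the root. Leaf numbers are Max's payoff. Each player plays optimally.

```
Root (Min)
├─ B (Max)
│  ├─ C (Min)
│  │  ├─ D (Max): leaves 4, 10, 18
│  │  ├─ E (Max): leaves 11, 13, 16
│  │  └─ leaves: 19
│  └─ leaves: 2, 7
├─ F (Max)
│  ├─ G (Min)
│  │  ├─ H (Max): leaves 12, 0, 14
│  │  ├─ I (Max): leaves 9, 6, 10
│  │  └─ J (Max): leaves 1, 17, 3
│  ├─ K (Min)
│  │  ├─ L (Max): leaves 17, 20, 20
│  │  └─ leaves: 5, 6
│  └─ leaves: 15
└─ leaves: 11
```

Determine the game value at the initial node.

11

D (Max): max(4, 10, 18) = 18
E (Max): max(11, 13, 16) = 16
C (Min): min(18, 16, 19) = 16
B (Max): max(16, 2, 7) = 16
H (Max): max(12, 0, 14) = 14
I (Max): max(9, 6, 10) = 10
J (Max): max(1, 17, 3) = 17
G (Min): min(14, 10, 17) = 10
L (Max): max(17, 20, 20) = 20
K (Min): min(20, 5, 6) = 5
F (Max): max(10, 5, 15) = 15
Root (Min): min(16, 15, 11) = 11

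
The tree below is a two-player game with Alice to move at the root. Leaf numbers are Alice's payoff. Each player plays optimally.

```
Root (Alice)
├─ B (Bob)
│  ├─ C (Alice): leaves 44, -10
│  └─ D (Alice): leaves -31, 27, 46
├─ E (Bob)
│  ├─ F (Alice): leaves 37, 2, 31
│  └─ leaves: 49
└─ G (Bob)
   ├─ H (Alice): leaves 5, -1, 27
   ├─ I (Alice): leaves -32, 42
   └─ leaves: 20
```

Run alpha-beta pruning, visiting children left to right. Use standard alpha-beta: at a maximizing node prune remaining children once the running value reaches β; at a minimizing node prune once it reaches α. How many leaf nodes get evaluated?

11

C [α=-∞,β=+∞]: v=44
D [α=-∞,β=44]: v=46
B [α=-∞,β=+∞]: v=44
F [α=44,β=+∞]: v=37
E [α=44,β=+∞]: v=37 after child 1 ≤ α → α-cutoff, skip 1
H [α=44,β=+∞]: v=27
G [α=44,β=+∞]: v=27 after child 1 ≤ α → α-cutoff, skip 2
Root [α=-∞,β=+∞]: v=44
Leaves evaluated: 11 of 15.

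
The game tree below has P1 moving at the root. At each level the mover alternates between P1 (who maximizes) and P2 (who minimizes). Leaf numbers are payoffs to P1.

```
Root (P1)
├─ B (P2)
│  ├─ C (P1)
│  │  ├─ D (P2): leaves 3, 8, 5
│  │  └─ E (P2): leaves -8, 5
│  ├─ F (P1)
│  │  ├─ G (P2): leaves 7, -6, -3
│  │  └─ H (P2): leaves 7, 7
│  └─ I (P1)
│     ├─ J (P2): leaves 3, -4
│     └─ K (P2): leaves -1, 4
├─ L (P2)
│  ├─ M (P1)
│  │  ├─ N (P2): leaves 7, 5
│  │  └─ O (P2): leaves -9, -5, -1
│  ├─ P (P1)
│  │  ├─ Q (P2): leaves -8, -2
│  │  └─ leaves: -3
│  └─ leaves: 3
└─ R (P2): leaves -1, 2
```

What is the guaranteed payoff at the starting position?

D (P2): min(3, 8, 5) = 3
E (P2): min(-8, 5) = -8
C (P1): max(3, -8) = 3
G (P2): min(7, -6, -3) = -6
H (P2): min(7, 7) = 7
F (P1): max(-6, 7) = 7
J (P2): min(3, -4) = -4
K (P2): min(-1, 4) = -1
I (P1): max(-4, -1) = -1
B (P2): min(3, 7, -1) = -1
N (P2): min(7, 5) = 5
O (P2): min(-9, -5, -1) = -9
M (P1): max(5, -9) = 5
Q (P2): min(-8, -2) = -8
P (P1): max(-8, -3) = -3
L (P2): min(5, -3, 3) = -3
R (P2): min(-1, 2) = -1
Root (P1): max(-1, -3, -1) = -1

-1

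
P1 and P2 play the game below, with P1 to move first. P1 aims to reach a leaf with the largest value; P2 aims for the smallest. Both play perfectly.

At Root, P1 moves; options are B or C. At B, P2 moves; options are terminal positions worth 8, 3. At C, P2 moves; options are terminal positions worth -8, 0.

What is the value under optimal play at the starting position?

B (P2): min(8, 3) = 3
C (P2): min(-8, 0) = -8
Root (P1): max(3, -8) = 3

3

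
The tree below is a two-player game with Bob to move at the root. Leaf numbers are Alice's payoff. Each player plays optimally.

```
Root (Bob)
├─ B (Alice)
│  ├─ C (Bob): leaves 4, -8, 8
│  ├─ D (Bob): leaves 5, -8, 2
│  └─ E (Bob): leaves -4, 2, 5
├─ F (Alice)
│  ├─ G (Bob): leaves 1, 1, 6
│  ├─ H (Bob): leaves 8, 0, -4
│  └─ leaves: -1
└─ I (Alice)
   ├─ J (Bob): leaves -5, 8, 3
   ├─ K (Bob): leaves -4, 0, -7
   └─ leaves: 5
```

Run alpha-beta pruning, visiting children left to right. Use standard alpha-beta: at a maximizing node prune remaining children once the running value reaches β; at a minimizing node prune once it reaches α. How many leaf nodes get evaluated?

C [α=-∞,β=+∞]: v=-8
D [α=-8,β=+∞]: v=-8 after child 2 ≤ α → α-cutoff, skip 1
E [α=-8,β=+∞]: v=-4
B [α=-∞,β=+∞]: v=-4
G [α=-∞,β=-4]: v=1
F [α=-∞,β=-4]: v=1 after child 1 ≥ β → β-cutoff, skip 2
J [α=-∞,β=-4]: v=-5
K [α=-5,β=-4]: v=-7
I [α=-∞,β=-4]: v=5
Root [α=-∞,β=+∞]: v=-4
Leaves evaluated: 18 of 23.

18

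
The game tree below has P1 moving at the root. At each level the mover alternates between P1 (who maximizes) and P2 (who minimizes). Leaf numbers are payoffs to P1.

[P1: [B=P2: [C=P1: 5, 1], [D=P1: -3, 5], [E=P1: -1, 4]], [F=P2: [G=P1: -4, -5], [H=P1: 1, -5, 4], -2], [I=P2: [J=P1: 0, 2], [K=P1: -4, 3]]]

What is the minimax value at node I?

2

J: max(0, 2) = 2
K: max(-4, 3) = 3
I: min(2, 3) = 2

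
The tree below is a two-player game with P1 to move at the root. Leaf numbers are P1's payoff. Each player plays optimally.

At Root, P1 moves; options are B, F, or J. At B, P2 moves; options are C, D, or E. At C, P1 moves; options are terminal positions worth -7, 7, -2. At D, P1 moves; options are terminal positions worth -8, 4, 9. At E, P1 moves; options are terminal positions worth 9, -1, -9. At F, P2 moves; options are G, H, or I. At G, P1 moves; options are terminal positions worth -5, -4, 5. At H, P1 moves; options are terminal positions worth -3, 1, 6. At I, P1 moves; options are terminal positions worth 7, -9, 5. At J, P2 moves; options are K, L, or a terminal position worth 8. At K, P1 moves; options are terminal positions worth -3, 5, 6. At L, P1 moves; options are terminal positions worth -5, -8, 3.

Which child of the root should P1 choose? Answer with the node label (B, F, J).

C (P1): max(-7, 7, -2) = 7
D (P1): max(-8, 4, 9) = 9
E (P1): max(9, -1, -9) = 9
B (P2): min(7, 9, 9) = 7
G (P1): max(-5, -4, 5) = 5
H (P1): max(-3, 1, 6) = 6
I (P1): max(7, -9, 5) = 7
F (P2): min(5, 6, 7) = 5
K (P1): max(-3, 5, 6) = 6
L (P1): max(-5, -8, 3) = 3
J (P2): min(6, 3, 8) = 3
Root (P1): max(7, 5, 3) = 7
P1 picks the child with the highest value: B (value 7).

B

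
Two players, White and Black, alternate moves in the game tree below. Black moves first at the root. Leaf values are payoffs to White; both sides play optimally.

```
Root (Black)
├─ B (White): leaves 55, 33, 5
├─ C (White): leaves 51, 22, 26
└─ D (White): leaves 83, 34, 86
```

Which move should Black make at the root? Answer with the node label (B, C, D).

C

B (White): max(55, 33, 5) = 55
C (White): max(51, 22, 26) = 51
D (White): max(83, 34, 86) = 86
Root (Black): min(55, 51, 86) = 51
Black picks the child with the lowest value: C (value 51).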